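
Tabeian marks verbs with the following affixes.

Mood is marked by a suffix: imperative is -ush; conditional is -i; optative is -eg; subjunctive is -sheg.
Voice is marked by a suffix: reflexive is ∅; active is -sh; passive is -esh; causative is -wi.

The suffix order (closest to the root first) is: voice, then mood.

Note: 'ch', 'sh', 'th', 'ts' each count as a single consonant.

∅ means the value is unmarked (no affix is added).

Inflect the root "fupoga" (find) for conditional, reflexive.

voice = reflexive: zero marking, form stays fupoga.
Attach mood conditional -i → fupogai.

fupogai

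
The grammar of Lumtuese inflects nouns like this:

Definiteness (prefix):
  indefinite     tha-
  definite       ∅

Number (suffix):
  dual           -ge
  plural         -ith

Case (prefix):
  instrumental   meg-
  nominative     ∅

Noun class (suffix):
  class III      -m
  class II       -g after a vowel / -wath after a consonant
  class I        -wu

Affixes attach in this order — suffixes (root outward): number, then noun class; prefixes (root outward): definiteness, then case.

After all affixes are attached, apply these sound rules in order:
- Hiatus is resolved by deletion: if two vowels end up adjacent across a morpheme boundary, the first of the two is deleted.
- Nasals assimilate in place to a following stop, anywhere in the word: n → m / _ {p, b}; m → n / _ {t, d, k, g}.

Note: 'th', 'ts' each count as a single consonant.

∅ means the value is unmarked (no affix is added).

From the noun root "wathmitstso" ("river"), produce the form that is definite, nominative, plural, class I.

wathmitstsithwu

Attach number plural -ith → wathmitstsoith.
definiteness = definite: zero marking, form stays wathmitstsoith.
case = nominative: zero marking, form stays wathmitstsoith.
Attach noun class class I -wu → wathmitstsoithwu.
Apply vowel deletion: wathmitstsoithwu → wathmitstsithwu.
Nasal assimilation: no change.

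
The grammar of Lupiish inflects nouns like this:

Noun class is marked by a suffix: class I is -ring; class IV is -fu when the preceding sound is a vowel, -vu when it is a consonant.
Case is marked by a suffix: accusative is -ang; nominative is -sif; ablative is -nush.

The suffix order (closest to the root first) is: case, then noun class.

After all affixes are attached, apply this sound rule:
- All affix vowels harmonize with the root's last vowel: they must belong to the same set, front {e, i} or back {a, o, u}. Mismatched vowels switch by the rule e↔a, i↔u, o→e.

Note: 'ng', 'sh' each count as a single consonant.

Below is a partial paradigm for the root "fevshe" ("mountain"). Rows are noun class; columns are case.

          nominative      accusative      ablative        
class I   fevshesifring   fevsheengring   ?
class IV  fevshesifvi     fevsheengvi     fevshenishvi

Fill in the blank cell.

Attach case ablative -nush → fevshenush.
Attach noun class class I -ring → fevshenushring.
Apply vowel harmony: fevshenushring → fevshenishring.

fevshenishring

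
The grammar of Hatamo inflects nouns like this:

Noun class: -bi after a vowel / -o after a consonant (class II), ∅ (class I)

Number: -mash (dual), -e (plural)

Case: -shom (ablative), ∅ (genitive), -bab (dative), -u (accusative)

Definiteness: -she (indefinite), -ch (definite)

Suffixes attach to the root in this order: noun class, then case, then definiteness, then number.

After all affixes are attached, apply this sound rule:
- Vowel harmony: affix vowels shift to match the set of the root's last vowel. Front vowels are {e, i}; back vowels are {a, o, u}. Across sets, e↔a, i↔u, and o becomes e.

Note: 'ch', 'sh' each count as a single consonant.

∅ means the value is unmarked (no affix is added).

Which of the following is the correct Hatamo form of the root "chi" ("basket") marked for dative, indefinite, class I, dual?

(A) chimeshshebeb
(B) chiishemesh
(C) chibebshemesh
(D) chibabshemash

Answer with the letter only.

noun class = class I: zero marking, form stays chi.
Attach case dative -bab → chibab.
Attach definiteness indefinite -she → chibabshe.
Attach number dual -mash → chibabshemash.
Apply vowel harmony: chibabshemash → chibebshemesh.
So the correct form is chibebshemesh, option (C).
(A) chimeshshebeb is wrong: it has the affixes in the wrong order.
(B) chiishemesh is wrong: it uses accusative instead of dative for case.
(D) chibabshemash is wrong: it fails to apply the sound rule(s).

C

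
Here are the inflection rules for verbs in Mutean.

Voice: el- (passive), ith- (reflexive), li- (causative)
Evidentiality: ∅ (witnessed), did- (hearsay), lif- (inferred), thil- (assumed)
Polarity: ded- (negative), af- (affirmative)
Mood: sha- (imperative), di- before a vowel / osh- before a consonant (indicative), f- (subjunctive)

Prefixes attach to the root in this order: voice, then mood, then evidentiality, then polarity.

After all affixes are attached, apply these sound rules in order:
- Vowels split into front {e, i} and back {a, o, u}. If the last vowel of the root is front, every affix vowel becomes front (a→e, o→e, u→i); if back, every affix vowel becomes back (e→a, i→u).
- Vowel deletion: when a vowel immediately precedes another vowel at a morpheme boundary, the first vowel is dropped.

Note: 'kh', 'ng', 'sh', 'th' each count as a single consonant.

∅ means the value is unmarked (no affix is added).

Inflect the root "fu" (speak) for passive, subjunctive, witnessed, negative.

Attach voice passive el- → elfu.
Attach mood subjunctive f- → felfu.
evidentiality = witnessed: zero marking, form stays felfu.
Attach polarity negative ded- → dedfelfu.
Apply vowel harmony: dedfelfu → dadfalfu.
Vowel deletion: no change.

dadfalfu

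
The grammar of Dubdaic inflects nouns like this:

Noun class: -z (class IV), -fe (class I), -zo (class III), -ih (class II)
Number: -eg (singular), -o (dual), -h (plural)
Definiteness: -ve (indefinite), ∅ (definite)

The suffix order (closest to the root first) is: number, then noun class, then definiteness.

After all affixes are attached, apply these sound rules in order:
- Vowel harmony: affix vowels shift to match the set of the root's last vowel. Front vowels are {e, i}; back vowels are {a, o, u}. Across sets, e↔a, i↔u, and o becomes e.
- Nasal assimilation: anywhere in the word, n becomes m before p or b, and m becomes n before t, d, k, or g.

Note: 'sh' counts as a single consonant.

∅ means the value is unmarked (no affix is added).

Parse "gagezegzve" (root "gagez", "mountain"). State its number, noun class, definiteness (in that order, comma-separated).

singular, class IV, indefinite

Segment: gagez-eg-z-ve.
number: -eg → singular.
noun class: -z → class IV.
definiteness: -ve → indefinite.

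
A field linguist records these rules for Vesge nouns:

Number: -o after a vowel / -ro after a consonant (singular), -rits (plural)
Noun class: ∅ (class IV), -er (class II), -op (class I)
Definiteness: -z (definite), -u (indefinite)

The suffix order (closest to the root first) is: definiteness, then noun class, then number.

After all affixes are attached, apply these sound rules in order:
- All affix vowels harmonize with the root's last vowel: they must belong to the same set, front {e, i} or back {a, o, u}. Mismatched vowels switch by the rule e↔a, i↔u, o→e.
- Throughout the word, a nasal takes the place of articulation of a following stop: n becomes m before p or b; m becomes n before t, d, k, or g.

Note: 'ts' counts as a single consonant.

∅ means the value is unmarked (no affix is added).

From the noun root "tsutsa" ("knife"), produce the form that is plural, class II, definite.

tsutsazarruts

Attach definiteness definite -z → tsutsaz.
Attach noun class class II -er → tsutsazer.
Attach number plural -rits → tsutsazerrits.
Apply vowel harmony: tsutsazerrits → tsutsazarruts.
Nasal assimilation: no change.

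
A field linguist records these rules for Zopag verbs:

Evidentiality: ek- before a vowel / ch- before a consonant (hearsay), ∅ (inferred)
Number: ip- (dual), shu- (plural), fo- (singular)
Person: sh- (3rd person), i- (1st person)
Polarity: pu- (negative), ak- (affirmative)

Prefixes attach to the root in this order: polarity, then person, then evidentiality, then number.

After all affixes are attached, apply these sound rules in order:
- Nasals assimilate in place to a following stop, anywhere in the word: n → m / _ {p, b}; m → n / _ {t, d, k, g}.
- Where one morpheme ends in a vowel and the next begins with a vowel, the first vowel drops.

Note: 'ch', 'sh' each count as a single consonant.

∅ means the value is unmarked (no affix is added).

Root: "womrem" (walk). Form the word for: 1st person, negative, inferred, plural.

shipuwomrem

Attach polarity negative pu- → puwomrem.
Attach person 1st person i- → ipuwomrem.
evidentiality = inferred: zero marking, form stays ipuwomrem.
Attach number plural shu- → shuipuwomrem.
Nasal assimilation: no change.
Apply vowel deletion: shuipuwomrem → shipuwomrem.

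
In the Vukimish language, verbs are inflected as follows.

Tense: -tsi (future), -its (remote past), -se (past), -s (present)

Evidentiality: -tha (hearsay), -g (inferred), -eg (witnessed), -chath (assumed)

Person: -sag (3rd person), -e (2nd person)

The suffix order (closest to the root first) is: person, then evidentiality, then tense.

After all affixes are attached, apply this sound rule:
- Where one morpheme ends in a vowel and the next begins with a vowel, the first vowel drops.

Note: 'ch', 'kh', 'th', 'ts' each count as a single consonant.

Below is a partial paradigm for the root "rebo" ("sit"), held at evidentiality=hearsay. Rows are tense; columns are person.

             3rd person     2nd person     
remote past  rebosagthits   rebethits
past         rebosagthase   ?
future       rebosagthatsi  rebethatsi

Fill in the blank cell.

Attach person 2nd person -e → reboe.
Attach evidentiality hearsay -tha → reboetha.
Attach tense past -se → reboethase.
Apply vowel deletion: reboethase → rebethase.

rebethase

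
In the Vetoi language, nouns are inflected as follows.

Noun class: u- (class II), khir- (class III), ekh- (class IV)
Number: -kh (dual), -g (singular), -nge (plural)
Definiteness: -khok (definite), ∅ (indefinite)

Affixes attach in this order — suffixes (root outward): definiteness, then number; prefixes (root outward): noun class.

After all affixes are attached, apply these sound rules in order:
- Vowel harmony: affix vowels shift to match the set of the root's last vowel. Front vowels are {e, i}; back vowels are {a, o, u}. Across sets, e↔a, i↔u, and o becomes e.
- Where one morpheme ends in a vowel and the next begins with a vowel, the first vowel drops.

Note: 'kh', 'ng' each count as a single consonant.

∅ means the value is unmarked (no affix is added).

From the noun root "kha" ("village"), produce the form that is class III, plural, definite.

Attach definiteness definite -khok → khakhok.
Attach noun class class III khir- → khirkhakhok.
Attach number plural -nge → khirkhakhoknge.
Apply vowel harmony: khirkhakhoknge → khurkhakhoknga.
Vowel deletion: no change.

khurkhakhoknga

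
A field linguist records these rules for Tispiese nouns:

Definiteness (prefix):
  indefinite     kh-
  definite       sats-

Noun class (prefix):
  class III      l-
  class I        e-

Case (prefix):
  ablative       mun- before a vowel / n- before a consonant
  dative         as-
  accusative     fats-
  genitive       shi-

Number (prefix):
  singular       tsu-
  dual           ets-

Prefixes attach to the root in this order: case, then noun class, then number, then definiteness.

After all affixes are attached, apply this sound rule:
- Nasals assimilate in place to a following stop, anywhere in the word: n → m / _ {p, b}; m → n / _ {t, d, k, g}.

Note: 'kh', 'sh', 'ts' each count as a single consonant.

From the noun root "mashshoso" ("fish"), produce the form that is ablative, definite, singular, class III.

Attach case ablative n- (before consonant 'm') → nmashshoso.
Attach noun class class III l- → lnmashshoso.
Attach number singular tsu- → tsulnmashshoso.
Attach definiteness definite sats- → satstsulnmashshoso.
Nasal assimilation: no change.

satstsulnmashshoso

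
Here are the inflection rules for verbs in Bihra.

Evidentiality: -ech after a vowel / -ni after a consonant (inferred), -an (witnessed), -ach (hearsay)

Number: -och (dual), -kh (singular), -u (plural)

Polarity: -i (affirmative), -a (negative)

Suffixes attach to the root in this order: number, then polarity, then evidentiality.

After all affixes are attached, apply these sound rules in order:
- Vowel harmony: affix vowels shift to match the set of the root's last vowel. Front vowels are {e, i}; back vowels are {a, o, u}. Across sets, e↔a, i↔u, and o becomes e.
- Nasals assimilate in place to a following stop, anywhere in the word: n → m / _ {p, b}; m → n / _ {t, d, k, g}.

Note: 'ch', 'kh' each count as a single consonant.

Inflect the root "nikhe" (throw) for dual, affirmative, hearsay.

nikheechiech

Attach number dual -och → nikheoch.
Attach polarity affirmative -i → nikheochi.
Attach evidentiality hearsay -ach → nikheochiach.
Apply vowel harmony: nikheochiach → nikheechiech.
Nasal assimilation: no change.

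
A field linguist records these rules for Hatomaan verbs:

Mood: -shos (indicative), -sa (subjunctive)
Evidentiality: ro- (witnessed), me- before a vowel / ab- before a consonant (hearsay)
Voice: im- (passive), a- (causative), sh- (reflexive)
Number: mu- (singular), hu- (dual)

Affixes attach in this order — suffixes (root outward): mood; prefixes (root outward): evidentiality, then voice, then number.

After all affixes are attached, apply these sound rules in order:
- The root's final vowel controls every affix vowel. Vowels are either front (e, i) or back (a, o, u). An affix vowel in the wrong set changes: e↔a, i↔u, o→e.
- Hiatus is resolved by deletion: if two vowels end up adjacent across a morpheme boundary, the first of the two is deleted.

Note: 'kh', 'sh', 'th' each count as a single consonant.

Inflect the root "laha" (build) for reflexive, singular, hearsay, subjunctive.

Attach evidentiality hearsay ab- (before consonant 'l') → ablaha.
Attach voice reflexive sh- → shablaha.
Attach mood subjunctive -sa → shablahasa.
Attach number singular mu- → mushablahasa.
Vowel harmony: no change.
Vowel deletion: no change.

mushablahasa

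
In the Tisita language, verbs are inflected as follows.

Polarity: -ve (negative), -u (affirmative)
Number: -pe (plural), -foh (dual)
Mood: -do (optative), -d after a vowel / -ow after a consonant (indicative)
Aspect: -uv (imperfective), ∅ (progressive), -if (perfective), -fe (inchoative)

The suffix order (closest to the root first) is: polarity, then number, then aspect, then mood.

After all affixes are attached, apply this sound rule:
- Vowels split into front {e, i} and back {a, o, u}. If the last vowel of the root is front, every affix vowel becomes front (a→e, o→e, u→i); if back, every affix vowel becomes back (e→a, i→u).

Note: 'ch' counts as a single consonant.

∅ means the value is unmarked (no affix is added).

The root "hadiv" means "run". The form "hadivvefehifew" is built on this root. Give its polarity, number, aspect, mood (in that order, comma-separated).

negative, dual, perfective, indicative

Segment: hadiv-ve-foh-if-ow.
polarity: -ve → negative.
number: -foh → dual.
aspect: -if → perfective.
mood: -d/ow → indicative.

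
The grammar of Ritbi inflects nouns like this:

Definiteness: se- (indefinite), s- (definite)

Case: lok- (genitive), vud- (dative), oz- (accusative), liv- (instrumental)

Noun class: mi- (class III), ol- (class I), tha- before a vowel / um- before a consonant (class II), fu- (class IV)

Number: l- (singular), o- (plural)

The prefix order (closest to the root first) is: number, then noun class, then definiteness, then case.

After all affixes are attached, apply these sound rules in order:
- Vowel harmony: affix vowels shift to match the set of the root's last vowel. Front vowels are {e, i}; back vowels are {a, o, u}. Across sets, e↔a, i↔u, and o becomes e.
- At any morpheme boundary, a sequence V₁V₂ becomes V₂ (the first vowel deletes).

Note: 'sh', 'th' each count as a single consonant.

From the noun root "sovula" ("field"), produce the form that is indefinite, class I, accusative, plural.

ozsolosovula

Attach number plural o- → osovula.
Attach noun class class I ol- → olosovula.
Attach definiteness indefinite se- → seolosovula.
Attach case accusative oz- → ozseolosovula.
Apply vowel harmony: ozseolosovula → ozsaolosovula.
Apply vowel deletion: ozsaolosovula → ozsolosovula.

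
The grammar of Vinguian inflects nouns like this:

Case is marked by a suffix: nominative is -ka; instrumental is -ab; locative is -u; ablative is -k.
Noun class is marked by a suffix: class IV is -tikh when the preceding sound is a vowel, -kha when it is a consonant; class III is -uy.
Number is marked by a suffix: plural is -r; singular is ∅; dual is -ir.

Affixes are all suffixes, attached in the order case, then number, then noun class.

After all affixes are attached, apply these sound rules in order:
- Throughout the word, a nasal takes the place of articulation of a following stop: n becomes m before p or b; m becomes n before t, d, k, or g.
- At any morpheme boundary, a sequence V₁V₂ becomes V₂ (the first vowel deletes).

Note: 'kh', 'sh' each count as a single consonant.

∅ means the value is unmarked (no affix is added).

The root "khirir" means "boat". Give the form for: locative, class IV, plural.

Attach case locative -u → khiriru.
Attach number plural -r → khirirur.
Attach noun class class IV -kha (after consonant 'r') → khirirurkha.
Nasal assimilation: no change.
Vowel deletion: no change.

khirirurkha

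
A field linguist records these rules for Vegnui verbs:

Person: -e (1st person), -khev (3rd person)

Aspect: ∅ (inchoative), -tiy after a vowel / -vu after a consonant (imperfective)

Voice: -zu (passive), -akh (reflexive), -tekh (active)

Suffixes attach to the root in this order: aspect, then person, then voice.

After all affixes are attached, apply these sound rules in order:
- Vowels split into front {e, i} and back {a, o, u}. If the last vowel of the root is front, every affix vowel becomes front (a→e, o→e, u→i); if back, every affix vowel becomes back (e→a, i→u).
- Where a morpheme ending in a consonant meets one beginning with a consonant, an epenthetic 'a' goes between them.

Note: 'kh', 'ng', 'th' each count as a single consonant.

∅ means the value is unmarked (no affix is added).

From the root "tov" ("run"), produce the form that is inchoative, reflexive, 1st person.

tovaakh

aspect = inchoative: zero marking, form stays tov.
Attach person 1st person -e → tove.
Attach voice reflexive -akh → toveakh.
Apply vowel harmony: toveakh → tovaakh.
Epenthesis: no change.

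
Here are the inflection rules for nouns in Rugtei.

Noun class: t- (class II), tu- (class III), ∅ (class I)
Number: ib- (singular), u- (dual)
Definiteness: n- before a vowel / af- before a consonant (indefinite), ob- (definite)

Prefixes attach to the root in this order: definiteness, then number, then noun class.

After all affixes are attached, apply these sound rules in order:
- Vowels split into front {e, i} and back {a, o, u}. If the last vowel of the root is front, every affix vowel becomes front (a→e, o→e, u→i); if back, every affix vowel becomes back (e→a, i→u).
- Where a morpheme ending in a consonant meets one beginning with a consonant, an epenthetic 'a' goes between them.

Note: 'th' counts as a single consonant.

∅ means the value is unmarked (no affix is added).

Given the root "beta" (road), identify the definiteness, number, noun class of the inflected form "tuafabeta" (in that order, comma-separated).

Segment: t-u-af-beta.
definiteness: n/af- → indefinite.
number: u- → dual.
noun class: t- → class II.

indefinite, dual, class II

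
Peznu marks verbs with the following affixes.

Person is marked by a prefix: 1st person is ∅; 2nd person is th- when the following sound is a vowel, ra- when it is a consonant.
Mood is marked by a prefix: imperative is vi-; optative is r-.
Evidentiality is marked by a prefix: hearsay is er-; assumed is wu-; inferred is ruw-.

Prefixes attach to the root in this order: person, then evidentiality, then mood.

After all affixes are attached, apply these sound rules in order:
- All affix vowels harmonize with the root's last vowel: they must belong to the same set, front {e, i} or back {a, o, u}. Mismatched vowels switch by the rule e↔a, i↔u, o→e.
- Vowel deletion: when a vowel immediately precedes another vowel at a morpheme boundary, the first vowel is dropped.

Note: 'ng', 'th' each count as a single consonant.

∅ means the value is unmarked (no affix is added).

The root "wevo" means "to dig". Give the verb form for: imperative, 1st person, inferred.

person = 1st person: zero marking, form stays wevo.
Attach evidentiality inferred ruw- → ruwwevo.
Attach mood imperative vi- → viruwwevo.
Apply vowel harmony: viruwwevo → vuruwwevo.
Vowel deletion: no change.

vuruwwevo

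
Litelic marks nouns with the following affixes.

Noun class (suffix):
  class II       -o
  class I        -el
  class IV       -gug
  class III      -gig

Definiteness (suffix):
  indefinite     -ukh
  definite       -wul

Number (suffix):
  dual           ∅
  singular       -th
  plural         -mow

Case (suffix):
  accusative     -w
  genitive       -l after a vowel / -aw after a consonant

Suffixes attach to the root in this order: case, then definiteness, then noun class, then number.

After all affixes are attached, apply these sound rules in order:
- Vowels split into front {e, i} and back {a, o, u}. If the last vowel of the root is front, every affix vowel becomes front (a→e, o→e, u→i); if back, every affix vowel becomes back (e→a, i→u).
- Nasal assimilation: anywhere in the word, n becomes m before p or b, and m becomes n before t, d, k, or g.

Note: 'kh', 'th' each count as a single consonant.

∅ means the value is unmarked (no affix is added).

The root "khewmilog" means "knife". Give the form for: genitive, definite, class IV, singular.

khewmilogawwulgugth

Attach case genitive -aw (after consonant 'g') → khewmilogaw.
Attach definiteness definite -wul → khewmilogawwul.
Attach noun class class IV -gug → khewmilogawwulgug.
Attach number singular -th → khewmilogawwulgugth.
Vowel harmony: no change.
Nasal assimilation: no change.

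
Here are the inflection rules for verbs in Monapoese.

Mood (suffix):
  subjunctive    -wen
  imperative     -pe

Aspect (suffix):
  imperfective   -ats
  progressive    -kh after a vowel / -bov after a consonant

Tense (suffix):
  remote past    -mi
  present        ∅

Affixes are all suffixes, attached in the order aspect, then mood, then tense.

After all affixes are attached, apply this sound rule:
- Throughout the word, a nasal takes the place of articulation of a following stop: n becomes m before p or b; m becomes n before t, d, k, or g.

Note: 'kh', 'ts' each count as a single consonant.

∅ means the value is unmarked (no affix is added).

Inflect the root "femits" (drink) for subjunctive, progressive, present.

Attach aspect progressive -bov (after consonant 'ts') → femitsbov.
Attach mood subjunctive -wen → femitsbovwen.
tense = present: zero marking, form stays femitsbovwen.
Nasal assimilation: no change.

femitsbovwen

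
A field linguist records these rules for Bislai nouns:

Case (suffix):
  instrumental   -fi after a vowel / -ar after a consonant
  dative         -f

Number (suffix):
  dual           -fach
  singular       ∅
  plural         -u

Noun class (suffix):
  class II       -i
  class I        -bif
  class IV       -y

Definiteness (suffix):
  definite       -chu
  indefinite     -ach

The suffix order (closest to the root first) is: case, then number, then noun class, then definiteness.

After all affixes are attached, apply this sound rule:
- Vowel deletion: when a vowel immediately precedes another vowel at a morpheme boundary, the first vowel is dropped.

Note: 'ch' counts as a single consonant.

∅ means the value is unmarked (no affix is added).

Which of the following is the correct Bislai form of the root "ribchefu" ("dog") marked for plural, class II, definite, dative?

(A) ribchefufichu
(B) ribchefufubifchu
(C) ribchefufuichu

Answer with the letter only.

A

Attach case dative -f → ribchefuf.
Attach number plural -u → ribchefufu.
Attach noun class class II -i → ribchefufui.
Attach definiteness definite -chu → ribchefufuichu.
Apply vowel deletion: ribchefufuichu → ribchefufichu.
So the correct form is ribchefufichu, option (A).
(C) ribchefufuichu is wrong: it fails to apply the sound rule(s).
(B) ribchefufubifchu is wrong: it uses class I instead of class II for noun class.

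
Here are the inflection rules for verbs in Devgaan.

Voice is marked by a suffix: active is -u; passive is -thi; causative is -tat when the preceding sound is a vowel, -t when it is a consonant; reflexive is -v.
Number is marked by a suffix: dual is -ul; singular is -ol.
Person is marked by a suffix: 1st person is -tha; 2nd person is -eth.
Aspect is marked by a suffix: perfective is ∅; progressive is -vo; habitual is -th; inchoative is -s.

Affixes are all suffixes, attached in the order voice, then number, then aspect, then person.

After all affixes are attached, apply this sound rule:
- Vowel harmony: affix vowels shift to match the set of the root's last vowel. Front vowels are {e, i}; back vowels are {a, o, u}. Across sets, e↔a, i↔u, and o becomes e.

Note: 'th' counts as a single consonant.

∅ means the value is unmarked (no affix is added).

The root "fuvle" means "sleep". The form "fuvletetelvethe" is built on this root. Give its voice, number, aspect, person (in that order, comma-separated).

Segment: fuvle-tat-ol-vo-tha.
voice: -tat/t → causative.
number: -ol → singular.
aspect: -vo → progressive.
person: -tha → 1st person.

causative, singular, progressive, 1st person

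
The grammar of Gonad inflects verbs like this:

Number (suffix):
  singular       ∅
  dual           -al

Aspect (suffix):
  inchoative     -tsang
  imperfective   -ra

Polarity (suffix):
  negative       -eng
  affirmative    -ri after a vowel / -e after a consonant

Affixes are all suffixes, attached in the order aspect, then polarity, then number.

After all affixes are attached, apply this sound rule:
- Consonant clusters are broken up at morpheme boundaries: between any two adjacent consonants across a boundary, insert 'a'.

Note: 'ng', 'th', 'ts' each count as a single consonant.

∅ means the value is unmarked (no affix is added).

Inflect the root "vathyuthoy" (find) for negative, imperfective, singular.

vathyuthoyaraeng

Attach aspect imperfective -ra → vathyuthoyra.
Attach polarity negative -eng → vathyuthoyraeng.
number = singular: zero marking, form stays vathyuthoyraeng.
Apply epenthesis: vathyuthoyraeng → vathyuthoyaraeng.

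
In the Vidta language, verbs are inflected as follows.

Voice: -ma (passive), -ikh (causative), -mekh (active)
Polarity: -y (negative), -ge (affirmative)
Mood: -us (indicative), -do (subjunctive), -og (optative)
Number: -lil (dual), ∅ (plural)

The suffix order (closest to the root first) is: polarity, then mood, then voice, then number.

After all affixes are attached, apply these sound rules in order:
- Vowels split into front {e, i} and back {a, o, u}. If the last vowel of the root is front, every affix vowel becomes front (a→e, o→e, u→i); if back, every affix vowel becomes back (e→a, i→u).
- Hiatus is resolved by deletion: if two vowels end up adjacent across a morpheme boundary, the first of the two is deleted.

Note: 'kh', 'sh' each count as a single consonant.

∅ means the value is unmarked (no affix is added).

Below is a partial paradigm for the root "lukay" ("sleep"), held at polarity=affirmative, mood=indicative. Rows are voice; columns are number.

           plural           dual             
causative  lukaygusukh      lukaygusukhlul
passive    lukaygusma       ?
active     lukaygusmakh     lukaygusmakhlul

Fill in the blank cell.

lukaygusmalul

Attach polarity affirmative -ge → lukayge.
Attach mood indicative -us → lukaygeus.
Attach voice passive -ma → lukaygeusma.
Attach number dual -lil → lukaygeusmalil.
Apply vowel harmony: lukaygeusmalil → lukaygausmalul.
Apply vowel deletion: lukaygausmalul → lukaygusmalul.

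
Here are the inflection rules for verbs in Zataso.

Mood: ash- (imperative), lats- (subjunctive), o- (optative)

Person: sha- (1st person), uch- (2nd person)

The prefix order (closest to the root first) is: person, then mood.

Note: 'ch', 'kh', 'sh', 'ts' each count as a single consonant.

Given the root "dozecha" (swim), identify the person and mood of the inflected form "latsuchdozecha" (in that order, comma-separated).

2nd person, subjunctive

Segment: lats-uch-dozecha.
person: uch- → 2nd person.
mood: lats- → subjunctive.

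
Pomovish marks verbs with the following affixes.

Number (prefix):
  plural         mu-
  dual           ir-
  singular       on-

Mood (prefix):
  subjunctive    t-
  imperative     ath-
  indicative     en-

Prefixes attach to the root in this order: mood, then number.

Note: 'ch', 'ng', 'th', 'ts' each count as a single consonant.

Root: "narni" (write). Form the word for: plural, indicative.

muennarni

Attach mood indicative en- → ennarni.
Attach number plural mu- → muennarni.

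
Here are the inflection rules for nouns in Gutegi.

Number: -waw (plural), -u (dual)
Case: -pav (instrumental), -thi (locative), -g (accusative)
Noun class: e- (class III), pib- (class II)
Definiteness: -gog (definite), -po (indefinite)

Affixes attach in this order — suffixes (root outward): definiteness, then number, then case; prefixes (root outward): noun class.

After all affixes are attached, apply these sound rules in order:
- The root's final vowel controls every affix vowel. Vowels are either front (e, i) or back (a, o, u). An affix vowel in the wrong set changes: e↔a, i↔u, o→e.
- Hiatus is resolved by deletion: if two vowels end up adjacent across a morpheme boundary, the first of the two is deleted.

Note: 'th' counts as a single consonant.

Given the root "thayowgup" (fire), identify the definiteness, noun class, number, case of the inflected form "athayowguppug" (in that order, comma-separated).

Segment: e-thayowgup-po-u-g.
definiteness: -po → indefinite.
noun class: e- → class III.
number: -u → dual.
case: -g → accusative.

indefinite, class III, dual, accusative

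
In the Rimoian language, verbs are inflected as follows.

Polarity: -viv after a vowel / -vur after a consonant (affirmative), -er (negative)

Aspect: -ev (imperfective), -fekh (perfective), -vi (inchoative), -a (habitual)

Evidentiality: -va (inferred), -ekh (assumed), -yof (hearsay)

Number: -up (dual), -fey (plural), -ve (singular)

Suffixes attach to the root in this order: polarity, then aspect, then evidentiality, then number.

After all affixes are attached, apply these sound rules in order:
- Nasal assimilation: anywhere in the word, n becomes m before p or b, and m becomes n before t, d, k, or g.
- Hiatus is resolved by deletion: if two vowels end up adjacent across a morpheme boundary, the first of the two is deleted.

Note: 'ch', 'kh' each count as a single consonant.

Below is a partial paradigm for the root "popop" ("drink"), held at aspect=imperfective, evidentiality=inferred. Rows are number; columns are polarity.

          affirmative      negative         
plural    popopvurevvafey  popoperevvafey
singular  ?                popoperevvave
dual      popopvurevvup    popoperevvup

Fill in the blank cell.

Attach polarity affirmative -vur (after consonant 'p') → popopvur.
Attach aspect imperfective -ev → popopvurev.
Attach evidentiality inferred -va → popopvurevva.
Attach number singular -ve → popopvurevvave.
Nasal assimilation: no change.
Vowel deletion: no change.

popopvurevvave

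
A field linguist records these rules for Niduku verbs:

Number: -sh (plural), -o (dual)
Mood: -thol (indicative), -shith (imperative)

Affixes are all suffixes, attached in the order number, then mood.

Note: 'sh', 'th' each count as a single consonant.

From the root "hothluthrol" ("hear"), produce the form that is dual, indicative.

Attach number dual -o → hothluthrolo.
Attach mood indicative -thol → hothluthrolothol.

hothluthrolothol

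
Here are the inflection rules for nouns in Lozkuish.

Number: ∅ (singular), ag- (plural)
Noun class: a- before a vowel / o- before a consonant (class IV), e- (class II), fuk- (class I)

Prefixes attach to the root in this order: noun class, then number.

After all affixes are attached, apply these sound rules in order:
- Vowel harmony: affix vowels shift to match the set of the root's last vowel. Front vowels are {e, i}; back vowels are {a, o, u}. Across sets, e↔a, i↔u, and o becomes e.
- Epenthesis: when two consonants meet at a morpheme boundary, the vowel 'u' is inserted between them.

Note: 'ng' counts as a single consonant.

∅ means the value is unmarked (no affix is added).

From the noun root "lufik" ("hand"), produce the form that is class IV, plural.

Attach noun class class IV o- (before consonant 'l') → olufik.
Attach number plural ag- → agolufik.
Apply vowel harmony: agolufik → egelufik.
Epenthesis: no change.

egelufik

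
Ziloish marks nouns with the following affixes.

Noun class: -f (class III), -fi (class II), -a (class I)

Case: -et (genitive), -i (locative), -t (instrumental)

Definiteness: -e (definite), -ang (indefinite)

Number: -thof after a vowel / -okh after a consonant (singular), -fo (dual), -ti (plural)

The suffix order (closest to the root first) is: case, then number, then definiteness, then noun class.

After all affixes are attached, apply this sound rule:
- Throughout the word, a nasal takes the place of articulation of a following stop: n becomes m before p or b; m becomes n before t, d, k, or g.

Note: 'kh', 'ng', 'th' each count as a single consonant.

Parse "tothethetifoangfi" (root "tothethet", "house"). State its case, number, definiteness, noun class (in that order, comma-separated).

Segment: tothethet-i-fo-ang-fi.
case: -i → locative.
number: -fo → dual.
definiteness: -ang → indefinite.
noun class: -fi → class II.

locative, dual, indefinite, class II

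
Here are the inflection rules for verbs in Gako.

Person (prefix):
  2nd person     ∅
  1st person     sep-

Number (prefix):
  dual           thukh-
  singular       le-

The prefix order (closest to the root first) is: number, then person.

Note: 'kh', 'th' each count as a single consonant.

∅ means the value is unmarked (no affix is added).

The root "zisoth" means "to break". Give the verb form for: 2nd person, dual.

thukhzisoth

Attach number dual thukh- → thukhzisoth.
person = 2nd person: zero marking, form stays thukhzisoth.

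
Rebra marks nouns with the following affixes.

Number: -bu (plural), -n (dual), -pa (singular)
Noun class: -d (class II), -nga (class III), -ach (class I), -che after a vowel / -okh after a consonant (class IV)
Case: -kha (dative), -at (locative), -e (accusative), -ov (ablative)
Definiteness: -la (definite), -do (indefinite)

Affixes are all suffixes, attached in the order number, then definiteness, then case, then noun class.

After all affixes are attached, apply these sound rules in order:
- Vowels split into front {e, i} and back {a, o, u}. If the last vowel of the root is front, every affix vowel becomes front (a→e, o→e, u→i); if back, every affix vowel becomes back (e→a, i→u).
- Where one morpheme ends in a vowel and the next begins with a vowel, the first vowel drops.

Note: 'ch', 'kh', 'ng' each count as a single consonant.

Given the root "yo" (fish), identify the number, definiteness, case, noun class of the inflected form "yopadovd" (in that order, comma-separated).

Segment: yo-pa-do-ov-d.
number: -pa → singular.
definiteness: -do → indefinite.
case: -ov → ablative.
noun class: -d → class II.

singular, indefinite, ablative, class II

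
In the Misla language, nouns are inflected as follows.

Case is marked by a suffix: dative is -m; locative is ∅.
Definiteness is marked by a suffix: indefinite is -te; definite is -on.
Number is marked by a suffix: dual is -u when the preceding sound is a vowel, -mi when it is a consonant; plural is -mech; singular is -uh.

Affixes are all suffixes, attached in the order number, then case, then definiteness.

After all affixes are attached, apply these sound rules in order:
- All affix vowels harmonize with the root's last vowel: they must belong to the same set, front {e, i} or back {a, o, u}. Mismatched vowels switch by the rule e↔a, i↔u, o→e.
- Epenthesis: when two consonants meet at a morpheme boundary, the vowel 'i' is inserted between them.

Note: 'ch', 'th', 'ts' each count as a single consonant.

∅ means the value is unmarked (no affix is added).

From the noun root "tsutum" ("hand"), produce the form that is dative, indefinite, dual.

Attach number dual -mi (after consonant 'm') → tsutummi.
Attach case dative -m → tsutummim.
Attach definiteness indefinite -te → tsutummimte.
Apply vowel harmony: tsutummimte → tsutummumta.
Apply epenthesis: tsutummumta → tsutumimumita.

tsutumimumita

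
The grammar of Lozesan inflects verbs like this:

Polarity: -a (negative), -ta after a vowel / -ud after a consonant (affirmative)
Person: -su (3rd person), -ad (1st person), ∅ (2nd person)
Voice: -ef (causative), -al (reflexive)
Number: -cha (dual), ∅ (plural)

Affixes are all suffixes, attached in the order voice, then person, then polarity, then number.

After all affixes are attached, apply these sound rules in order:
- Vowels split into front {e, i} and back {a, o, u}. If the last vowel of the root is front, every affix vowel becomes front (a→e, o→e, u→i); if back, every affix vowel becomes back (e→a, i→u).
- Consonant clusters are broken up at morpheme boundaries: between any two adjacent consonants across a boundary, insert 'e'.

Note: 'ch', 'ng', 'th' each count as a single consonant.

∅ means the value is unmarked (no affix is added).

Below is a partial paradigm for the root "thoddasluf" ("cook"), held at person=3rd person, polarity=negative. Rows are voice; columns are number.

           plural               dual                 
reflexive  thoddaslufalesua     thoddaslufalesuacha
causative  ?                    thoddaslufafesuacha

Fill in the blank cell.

Attach voice causative -ef → thoddaslufef.
Attach person 3rd person -su → thoddaslufefsu.
Attach polarity negative -a → thoddaslufefsua.
number = plural: zero marking, form stays thoddaslufefsua.
Apply vowel harmony: thoddaslufefsua → thoddaslufafsua.
Apply epenthesis: thoddaslufafsua → thoddaslufafesua.

thoddaslufafesua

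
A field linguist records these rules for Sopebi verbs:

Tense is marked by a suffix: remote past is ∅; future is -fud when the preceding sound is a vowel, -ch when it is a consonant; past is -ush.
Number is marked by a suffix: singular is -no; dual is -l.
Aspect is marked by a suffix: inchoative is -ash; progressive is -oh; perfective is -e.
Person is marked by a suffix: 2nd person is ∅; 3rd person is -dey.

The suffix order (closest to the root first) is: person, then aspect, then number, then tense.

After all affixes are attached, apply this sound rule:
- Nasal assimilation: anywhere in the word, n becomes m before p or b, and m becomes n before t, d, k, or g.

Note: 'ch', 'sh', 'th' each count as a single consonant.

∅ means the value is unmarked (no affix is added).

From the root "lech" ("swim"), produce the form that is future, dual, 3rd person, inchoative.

lechdeyashlch

Attach person 3rd person -dey → lechdey.
Attach aspect inchoative -ash → lechdeyash.
Attach number dual -l → lechdeyashl.
Attach tense future -ch (after consonant 'l') → lechdeyashlch.
Nasal assimilation: no change.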